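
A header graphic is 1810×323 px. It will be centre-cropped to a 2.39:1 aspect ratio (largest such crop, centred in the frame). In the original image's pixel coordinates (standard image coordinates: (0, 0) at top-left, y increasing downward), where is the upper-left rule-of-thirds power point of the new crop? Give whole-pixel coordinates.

(776, 108)

1810/323 > 2.39/1, so the 2.39:1 crop keeps the full height 323 and trims width to 323 × 2.39/1 = 771.97 px.
Left offset = (1810 − 771.97)/2 = 519.01 px; top offset = 0.
Upper-left is one-third across and one-third down within the crop:
x = 519.01 + 1 × 771.97/3 ≈ 776; y = 0.00 + 1 × 323.00/3 ≈ 108.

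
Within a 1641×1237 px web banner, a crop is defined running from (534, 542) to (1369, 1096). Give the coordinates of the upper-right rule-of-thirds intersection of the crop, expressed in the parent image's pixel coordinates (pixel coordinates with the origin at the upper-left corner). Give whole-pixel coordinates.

Crop width = 1369 − 534 = 835 px; one third is 278.33 px.
Crop height = 1096 − 542 = 554 px; one third is 184.67 px.
The upper-right point is two-thirds across and one-third down within the crop:
x = 534 + 2 × 278.33 ≈ 1091; y = 542 + 1 × 184.67 ≈ 727.

(1091, 727)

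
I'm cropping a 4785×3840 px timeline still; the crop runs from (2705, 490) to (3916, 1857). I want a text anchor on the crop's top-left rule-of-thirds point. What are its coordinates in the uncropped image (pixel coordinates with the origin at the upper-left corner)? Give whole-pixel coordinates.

x = 3109 px, y = 946 px

Crop width = 3916 − 2705 = 1211 px; one third is 403.67 px.
Crop height = 1857 − 490 = 1367 px; one third is 455.67 px.
The top-left point is one-third across and one-third down within the crop:
x = 2705 + 1 × 403.67 ≈ 3109; y = 490 + 1 × 455.67 ≈ 946.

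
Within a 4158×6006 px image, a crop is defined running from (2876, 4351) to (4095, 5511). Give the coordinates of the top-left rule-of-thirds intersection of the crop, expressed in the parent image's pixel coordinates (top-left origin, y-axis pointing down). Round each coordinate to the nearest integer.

Crop width = 4095 − 2876 = 1219 px; one third is 406.33 px.
Crop height = 5511 − 4351 = 1160 px; one third is 386.67 px.
The top-left point is one-third across and one-third down within the crop:
x = 2876 + 1 × 406.33 ≈ 3282; y = 4351 + 1 × 386.67 ≈ 4738.

(3282, 4738)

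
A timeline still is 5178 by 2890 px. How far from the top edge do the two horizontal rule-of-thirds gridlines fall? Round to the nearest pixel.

2890 / 3 = 963.33, so the horizontal lines sit at one and two thirds of 2890.

963 px and 1927 px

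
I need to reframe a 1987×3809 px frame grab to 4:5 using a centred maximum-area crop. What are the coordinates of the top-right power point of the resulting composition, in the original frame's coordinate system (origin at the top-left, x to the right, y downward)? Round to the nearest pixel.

(1325, 1491)

1987/3809 < 4/5, so the 4:5 crop keeps the full width 1987 and trims height to 1987 × 5/4 = 2483.75 px.
Top offset = (3809 − 2483.75)/2 = 662.62 px; left offset = 0.
Top-right is two-thirds across and one-third down within the crop:
x = 0.00 + 2 × 1987.00/3 ≈ 1325; y = 662.62 + 1 × 2483.75/3 ≈ 1491.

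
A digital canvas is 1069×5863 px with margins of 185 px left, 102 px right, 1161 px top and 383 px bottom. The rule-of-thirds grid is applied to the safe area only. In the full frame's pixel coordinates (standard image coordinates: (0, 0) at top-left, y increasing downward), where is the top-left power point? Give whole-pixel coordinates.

Content width = 1069 − 185 − 102 = 782 px; content height = 5863 − 1161 − 383 = 4319 px.
Top-left is one-third across and one-third down within the safe area.
x = 185 + 1 × 782/3 = 185 + 260.67 ≈ 446
y = 1161 + 1 × 4319/3 = 1161 + 1439.67 ≈ 2601

x = 446 px, y = 2601 px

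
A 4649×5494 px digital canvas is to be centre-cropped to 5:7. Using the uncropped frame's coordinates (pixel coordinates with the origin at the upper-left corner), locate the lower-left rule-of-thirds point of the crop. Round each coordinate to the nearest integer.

(1670, 3663)

4649/5494 > 5/7, so the 5:7 crop keeps the full height 5494 and trims width to 5494 × 5/7 = 3924.29 px.
Left offset = (4649 − 3924.29)/2 = 362.36 px; top offset = 0.
Lower-left is one-third across and two-thirds down within the crop:
x = 362.36 + 1 × 3924.29/3 ≈ 1670; y = 0.00 + 2 × 5494.00/3 ≈ 3663.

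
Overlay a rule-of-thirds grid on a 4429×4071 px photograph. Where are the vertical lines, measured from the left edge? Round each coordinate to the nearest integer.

4429 / 3 = 1476.33, so the vertical lines sit at one and two thirds of 4429.

1476 px and 2953 px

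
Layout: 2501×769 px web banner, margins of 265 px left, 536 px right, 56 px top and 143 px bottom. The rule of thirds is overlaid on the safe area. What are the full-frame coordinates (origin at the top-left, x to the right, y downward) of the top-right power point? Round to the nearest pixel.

Content width = 2501 − 265 − 536 = 1700 px; content height = 769 − 56 − 143 = 570 px.
Top-right is two-thirds across and one-third down within the safe area.
x = 265 + 2 × 1700/3 = 265 + 1133.33 ≈ 1398
y = 56 + 1 × 570/3 = 56 + 190.00 ≈ 246

(1398, 246)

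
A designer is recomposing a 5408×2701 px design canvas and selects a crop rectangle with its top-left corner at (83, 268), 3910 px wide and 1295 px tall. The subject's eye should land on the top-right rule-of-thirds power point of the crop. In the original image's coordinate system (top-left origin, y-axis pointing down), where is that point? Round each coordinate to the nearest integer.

x = 2690 px, y = 700 px

One third of the crop width 3910 is 1303.33 px.
One third of the crop height 1295 is 431.67 px.
The top-right point is two-thirds across and one-third down within the crop:
x = 83 + 2 × 1303.33 ≈ 2690; y = 268 + 1 × 431.67 ≈ 700.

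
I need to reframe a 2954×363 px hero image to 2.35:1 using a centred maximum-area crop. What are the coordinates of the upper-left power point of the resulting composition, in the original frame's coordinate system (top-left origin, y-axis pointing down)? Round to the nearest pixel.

2954/363 > 2.35/1, so the 2.35:1 crop keeps the full height 363 and trims width to 363 × 2.35/1 = 853.05 px.
Left offset = (2954 − 853.05)/2 = 1050.47 px; top offset = 0.
Upper-left is one-third across and one-third down within the crop:
x = 1050.47 + 1 × 853.05/3 ≈ 1335; y = 0.00 + 1 × 363.00/3 ≈ 121.

(1335, 121)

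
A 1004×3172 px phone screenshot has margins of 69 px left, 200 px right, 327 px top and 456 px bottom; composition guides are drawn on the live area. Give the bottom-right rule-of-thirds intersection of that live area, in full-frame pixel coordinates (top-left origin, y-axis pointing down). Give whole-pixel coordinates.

Content width = 1004 − 69 − 200 = 735 px; content height = 3172 − 327 − 456 = 2389 px.
Bottom-right is two-thirds across and two-thirds down within the live area.
x = 69 + 2 × 735/3 = 69 + 490.00 ≈ 559
y = 327 + 2 × 2389/3 = 327 + 1592.67 ≈ 1920

x = 559 px, y = 1920 px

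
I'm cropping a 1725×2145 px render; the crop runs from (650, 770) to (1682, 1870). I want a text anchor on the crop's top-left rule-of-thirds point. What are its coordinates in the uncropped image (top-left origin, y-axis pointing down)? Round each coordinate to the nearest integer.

x = 994 px, y = 1137 px

Crop width = 1682 − 650 = 1032 px; one third is 344.00 px.
Crop height = 1870 − 770 = 1100 px; one third is 366.67 px.
The top-left point is one-third across and one-third down within the crop:
x = 650 + 1 × 344.00 ≈ 994; y = 770 + 1 × 366.67 ≈ 1137.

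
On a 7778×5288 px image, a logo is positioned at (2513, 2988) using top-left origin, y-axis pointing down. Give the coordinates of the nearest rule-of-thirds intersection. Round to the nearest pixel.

(2593, 3525)

Third lines: x ∈ {2593, 5185}, y ∈ {1763, 3525}.
2513 is closer to x = 2593; 2988 is closer to y = 3525.
So the nearest intersection is the lower-left power point.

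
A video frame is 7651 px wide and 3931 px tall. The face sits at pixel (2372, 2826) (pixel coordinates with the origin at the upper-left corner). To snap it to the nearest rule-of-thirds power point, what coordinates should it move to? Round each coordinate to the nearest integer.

Third lines: x ∈ {2550, 5101}, y ∈ {1310, 2621}.
2372 is closer to x = 2550; 2826 is closer to y = 2621.
So the nearest intersection is the lower-left power point.

x = 2550 px, y = 2621 px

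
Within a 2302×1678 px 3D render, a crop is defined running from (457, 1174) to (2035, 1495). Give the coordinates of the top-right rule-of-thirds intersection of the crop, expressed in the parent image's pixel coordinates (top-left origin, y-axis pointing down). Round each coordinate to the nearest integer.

(1509, 1281)

Crop width = 2035 − 457 = 1578 px; one third is 526.00 px.
Crop height = 1495 − 1174 = 321 px; one third is 107.00 px.
The top-right point is two-thirds across and one-third down within the crop:
x = 457 + 2 × 526.00 ≈ 1509; y = 1174 + 1 × 107.00 ≈ 1281.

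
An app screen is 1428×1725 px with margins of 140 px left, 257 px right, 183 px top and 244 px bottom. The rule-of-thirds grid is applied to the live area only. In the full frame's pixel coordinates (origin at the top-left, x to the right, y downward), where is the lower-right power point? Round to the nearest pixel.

Content width = 1428 − 140 − 257 = 1031 px; content height = 1725 − 183 − 244 = 1298 px.
Lower-right is two-thirds across and two-thirds down within the live area.
x = 140 + 2 × 1031/3 = 140 + 687.33 ≈ 827
y = 183 + 2 × 1298/3 = 183 + 865.33 ≈ 1048

x = 827 px, y = 1048 px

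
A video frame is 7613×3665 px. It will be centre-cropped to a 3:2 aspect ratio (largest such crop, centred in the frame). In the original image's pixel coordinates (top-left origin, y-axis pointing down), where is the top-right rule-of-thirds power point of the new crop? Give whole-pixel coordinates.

7613/3665 > 3/2, so the 3:2 crop keeps the full height 3665 and trims width to 3665 × 3/2 = 5497.50 px.
Left offset = (7613 − 5497.50)/2 = 1057.75 px; top offset = 0.
Top-right is two-thirds across and one-third down within the crop:
x = 1057.75 + 2 × 5497.50/3 ≈ 4723; y = 0.00 + 1 × 3665.00/3 ≈ 1222.

(4723, 1222)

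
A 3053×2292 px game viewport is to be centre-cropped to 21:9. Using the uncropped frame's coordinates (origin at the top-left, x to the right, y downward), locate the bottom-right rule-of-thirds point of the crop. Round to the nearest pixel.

3053/2292 < 21/9, so the 21:9 crop keeps the full width 3053 and trims height to 3053 × 9/21 = 1308.43 px.
Top offset = (2292 − 1308.43)/2 = 491.79 px; left offset = 0.
Bottom-right is two-thirds across and two-thirds down within the crop:
x = 0.00 + 2 × 3053.00/3 ≈ 2035; y = 491.79 + 2 × 1308.43/3 ≈ 1364.

x = 2035 px, y = 1364 px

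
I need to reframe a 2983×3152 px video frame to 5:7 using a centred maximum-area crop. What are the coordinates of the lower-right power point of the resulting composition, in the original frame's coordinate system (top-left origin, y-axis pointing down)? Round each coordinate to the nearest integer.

2983/3152 > 5/7, so the 5:7 crop keeps the full height 3152 and trims width to 3152 × 5/7 = 2251.43 px.
Left offset = (2983 − 2251.43)/2 = 365.79 px; top offset = 0.
Lower-right is two-thirds across and two-thirds down within the crop:
x = 365.79 + 2 × 2251.43/3 ≈ 1867; y = 0.00 + 2 × 3152.00/3 ≈ 2101.

(1867, 2101)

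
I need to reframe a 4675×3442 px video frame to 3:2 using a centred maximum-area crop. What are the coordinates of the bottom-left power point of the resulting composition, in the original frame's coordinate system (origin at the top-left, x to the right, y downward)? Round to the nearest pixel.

x = 1558 px, y = 2240 px

4675/3442 < 3/2, so the 3:2 crop keeps the full width 4675 and trims height to 4675 × 2/3 = 3116.67 px.
Top offset = (3442 − 3116.67)/2 = 162.67 px; left offset = 0.
Bottom-left is one-third across and two-thirds down within the crop:
x = 0.00 + 1 × 4675.00/3 ≈ 1558; y = 162.67 + 2 × 3116.67/3 ≈ 2240.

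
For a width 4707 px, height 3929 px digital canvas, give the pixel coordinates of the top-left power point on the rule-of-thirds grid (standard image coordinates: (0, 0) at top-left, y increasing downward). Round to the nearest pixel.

x = 1569 px, y = 1310 px

The top-left point sits one-third of the way across and one-third of the way down.
x = 1 × 4707/3 ≈ 1569; y = 1 × 3929/3 ≈ 1310.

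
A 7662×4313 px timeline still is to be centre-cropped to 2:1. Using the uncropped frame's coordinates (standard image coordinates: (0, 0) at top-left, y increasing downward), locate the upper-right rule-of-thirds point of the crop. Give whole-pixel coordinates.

7662/4313 < 2/1, so the 2:1 crop keeps the full width 7662 and trims height to 7662 × 1/2 = 3831.00 px.
Top offset = (4313 − 3831.00)/2 = 241.00 px; left offset = 0.
Upper-right is two-thirds across and one-third down within the crop:
x = 0.00 + 2 × 7662.00/3 ≈ 5108; y = 241.00 + 1 × 3831.00/3 ≈ 1518.

(5108, 1518)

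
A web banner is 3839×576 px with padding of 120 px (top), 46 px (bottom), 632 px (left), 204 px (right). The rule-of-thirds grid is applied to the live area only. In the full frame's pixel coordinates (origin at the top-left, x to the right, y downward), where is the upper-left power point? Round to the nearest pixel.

x = 1633 px, y = 257 px

Content width = 3839 − 632 − 204 = 3003 px; content height = 576 − 120 − 46 = 410 px.
Upper-left is one-third across and one-third down within the live area.
x = 632 + 1 × 3003/3 = 632 + 1001.00 ≈ 1633
y = 120 + 1 × 410/3 = 120 + 136.67 ≈ 257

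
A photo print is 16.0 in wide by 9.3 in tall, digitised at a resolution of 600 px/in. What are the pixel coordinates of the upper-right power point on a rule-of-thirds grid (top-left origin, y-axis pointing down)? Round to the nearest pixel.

In pixels the canvas is 16.0 × 600 = 9600 wide and 9.3 × 600 = 5580 tall.
The upper-right point is two-thirds across and one-third down:
x = 2 × 9600/3 ≈ 6400; y = 1 × 5580/3 ≈ 1860.

x = 6400 px, y = 1860 px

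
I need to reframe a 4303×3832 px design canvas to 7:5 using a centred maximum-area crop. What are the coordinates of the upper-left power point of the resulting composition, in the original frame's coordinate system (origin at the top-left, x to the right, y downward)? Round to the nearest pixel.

4303/3832 < 7/5, so the 7:5 crop keeps the full width 4303 and trims height to 4303 × 5/7 = 3073.57 px.
Top offset = (3832 − 3073.57)/2 = 379.21 px; left offset = 0.
Upper-left is one-third across and one-third down within the crop:
x = 0.00 + 1 × 4303.00/3 ≈ 1434; y = 379.21 + 1 × 3073.57/3 ≈ 1404.

x = 1434 px, y = 1404 px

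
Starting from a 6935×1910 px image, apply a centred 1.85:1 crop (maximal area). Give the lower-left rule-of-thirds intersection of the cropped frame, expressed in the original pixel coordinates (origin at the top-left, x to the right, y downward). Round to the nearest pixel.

(2879, 1273)

6935/1910 > 1.85/1, so the 1.85:1 crop keeps the full height 1910 and trims width to 1910 × 1.85/1 = 3533.50 px.
Left offset = (6935 − 3533.50)/2 = 1700.75 px; top offset = 0.
Lower-left is one-third across and two-thirds down within the crop:
x = 1700.75 + 1 × 3533.50/3 ≈ 2879; y = 0.00 + 2 × 1910.00/3 ≈ 1273.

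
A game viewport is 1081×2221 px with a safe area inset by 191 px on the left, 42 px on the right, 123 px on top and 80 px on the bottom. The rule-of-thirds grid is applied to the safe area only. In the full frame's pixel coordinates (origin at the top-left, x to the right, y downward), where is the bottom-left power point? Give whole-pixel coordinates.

x = 474 px, y = 1468 px

Content width = 1081 − 191 − 42 = 848 px; content height = 2221 − 123 − 80 = 2018 px.
Bottom-left is one-third across and two-thirds down within the safe area.
x = 191 + 1 × 848/3 = 191 + 282.67 ≈ 474
y = 123 + 2 × 2018/3 = 123 + 1345.33 ≈ 1468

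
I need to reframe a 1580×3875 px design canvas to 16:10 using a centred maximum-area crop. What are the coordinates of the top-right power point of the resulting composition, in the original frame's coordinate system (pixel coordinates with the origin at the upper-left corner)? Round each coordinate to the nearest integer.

x = 1053 px, y = 1773 px

1580/3875 < 16/10, so the 16:10 crop keeps the full width 1580 and trims height to 1580 × 10/16 = 987.50 px.
Top offset = (3875 − 987.50)/2 = 1443.75 px; left offset = 0.
Top-right is two-thirds across and one-third down within the crop:
x = 0.00 + 2 × 1580.00/3 ≈ 1053; y = 1443.75 + 1 × 987.50/3 ≈ 1773.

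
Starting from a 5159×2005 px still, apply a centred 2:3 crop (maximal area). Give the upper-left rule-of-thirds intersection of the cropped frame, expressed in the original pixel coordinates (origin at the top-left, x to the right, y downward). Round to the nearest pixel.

5159/2005 > 2/3, so the 2:3 crop keeps the full height 2005 and trims width to 2005 × 2/3 = 1336.67 px.
Left offset = (5159 − 1336.67)/2 = 1911.17 px; top offset = 0.
Upper-left is one-third across and one-third down within the crop:
x = 1911.17 + 1 × 1336.67/3 ≈ 2357; y = 0.00 + 1 × 2005.00/3 ≈ 668.

x = 2357 px, y = 668 px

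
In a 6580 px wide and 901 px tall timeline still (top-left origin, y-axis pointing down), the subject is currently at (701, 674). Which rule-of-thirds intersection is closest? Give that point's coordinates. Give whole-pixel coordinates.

(2193, 601)

Third lines: x ∈ {2193, 4387}, y ∈ {300, 601}.
701 is closer to x = 2193; 674 is closer to y = 601.
So the nearest intersection is the lower-left power point.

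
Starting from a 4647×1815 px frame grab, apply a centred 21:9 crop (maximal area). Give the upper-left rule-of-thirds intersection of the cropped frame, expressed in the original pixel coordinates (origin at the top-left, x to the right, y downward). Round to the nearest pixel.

4647/1815 > 21/9, so the 21:9 crop keeps the full height 1815 and trims width to 1815 × 21/9 = 4235.00 px.
Left offset = (4647 − 4235.00)/2 = 206.00 px; top offset = 0.
Upper-left is one-third across and one-third down within the crop:
x = 206.00 + 1 × 4235.00/3 ≈ 1618; y = 0.00 + 1 × 1815.00/3 ≈ 605.

(1618, 605)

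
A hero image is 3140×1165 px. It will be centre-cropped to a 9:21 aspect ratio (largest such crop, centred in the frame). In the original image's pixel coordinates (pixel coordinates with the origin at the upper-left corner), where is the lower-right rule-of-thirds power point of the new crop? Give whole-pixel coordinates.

(1653, 777)

3140/1165 > 9/21, so the 9:21 crop keeps the full height 1165 and trims width to 1165 × 9/21 = 499.29 px.
Left offset = (3140 − 499.29)/2 = 1320.36 px; top offset = 0.
Lower-right is two-thirds across and two-thirds down within the crop:
x = 1320.36 + 2 × 499.29/3 ≈ 1653; y = 0.00 + 2 × 1165.00/3 ≈ 777.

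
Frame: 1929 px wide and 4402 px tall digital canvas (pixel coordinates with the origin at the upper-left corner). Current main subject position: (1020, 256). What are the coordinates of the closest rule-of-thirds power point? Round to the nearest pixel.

x = 1286 px, y = 1467 px

Third lines: x ∈ {643, 1286}, y ∈ {1467, 2935}.
1020 is closer to x = 1286; 256 is closer to y = 1467.
So the nearest intersection is the upper-right power point.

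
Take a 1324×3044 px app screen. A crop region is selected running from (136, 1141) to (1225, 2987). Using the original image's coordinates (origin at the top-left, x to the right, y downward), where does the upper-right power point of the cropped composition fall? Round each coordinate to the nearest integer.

x = 862 px, y = 1756 px

Crop width = 1225 − 136 = 1089 px; one third is 363.00 px.
Crop height = 2987 − 1141 = 1846 px; one third is 615.33 px.
The upper-right point is two-thirds across and one-third down within the crop:
x = 136 + 2 × 363.00 ≈ 862; y = 1141 + 1 × 615.33 ≈ 1756.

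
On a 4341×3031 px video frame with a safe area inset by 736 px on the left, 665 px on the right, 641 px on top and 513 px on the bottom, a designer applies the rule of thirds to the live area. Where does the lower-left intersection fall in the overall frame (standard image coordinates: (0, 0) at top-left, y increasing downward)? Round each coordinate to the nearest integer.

(1716, 1892)

Content width = 4341 − 736 − 665 = 2940 px; content height = 3031 − 641 − 513 = 1877 px.
Lower-left is one-third across and two-thirds down within the live area.
x = 736 + 1 × 2940/3 = 736 + 980.00 ≈ 1716
y = 641 + 2 × 1877/3 = 641 + 1251.33 ≈ 1892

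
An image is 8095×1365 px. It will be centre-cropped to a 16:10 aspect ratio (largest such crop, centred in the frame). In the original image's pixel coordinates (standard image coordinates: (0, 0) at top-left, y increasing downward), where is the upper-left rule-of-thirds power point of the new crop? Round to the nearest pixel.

8095/1365 > 16/10, so the 16:10 crop keeps the full height 1365 and trims width to 1365 × 16/10 = 2184.00 px.
Left offset = (8095 − 2184.00)/2 = 2955.50 px; top offset = 0.
Upper-left is one-third across and one-third down within the crop:
x = 2955.50 + 1 × 2184.00/3 ≈ 3684; y = 0.00 + 1 × 1365.00/3 ≈ 455.

(3684, 455)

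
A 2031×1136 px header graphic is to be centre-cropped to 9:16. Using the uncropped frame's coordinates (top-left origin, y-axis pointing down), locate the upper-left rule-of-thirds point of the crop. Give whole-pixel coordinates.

x = 909 px, y = 379 px

2031/1136 > 9/16, so the 9:16 crop keeps the full height 1136 and trims width to 1136 × 9/16 = 639.00 px.
Left offset = (2031 − 639.00)/2 = 696.00 px; top offset = 0.
Upper-left is one-third across and one-third down within the crop:
x = 696.00 + 1 × 639.00/3 ≈ 909; y = 0.00 + 1 × 1136.00/3 ≈ 379.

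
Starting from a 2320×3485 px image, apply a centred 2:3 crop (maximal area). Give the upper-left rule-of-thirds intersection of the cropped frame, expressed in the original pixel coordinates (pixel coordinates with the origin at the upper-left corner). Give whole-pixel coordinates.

2320/3485 < 2/3, so the 2:3 crop keeps the full width 2320 and trims height to 2320 × 3/2 = 3480.00 px.
Top offset = (3485 − 3480.00)/2 = 2.50 px; left offset = 0.
Upper-left is one-third across and one-third down within the crop:
x = 0.00 + 1 × 2320.00/3 ≈ 773; y = 2.50 + 1 × 3480.00/3 ≈ 1163.

(773, 1163)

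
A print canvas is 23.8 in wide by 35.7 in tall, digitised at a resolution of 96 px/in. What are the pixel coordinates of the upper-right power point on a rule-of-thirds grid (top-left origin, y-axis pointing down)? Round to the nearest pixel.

x = 1523 px, y = 1142 px

In pixels the canvas is 23.8 × 96 = 2284.8 wide and 35.7 × 96 = 3427.2 tall.
The upper-right point is two-thirds across and one-third down:
x = 2 × 2284.8/3 ≈ 1523; y = 1 × 3427.2/3 ≈ 1142.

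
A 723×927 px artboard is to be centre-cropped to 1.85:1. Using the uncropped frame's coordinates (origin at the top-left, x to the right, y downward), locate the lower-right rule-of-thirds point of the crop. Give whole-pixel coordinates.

x = 482 px, y = 529 px

723/927 < 1.85/1, so the 1.85:1 crop keeps the full width 723 and trims height to 723 × 1/1.85 = 390.81 px.
Top offset = (927 − 390.81)/2 = 268.09 px; left offset = 0.
Lower-right is two-thirds across and two-thirds down within the crop:
x = 0.00 + 2 × 723.00/3 ≈ 482; y = 268.09 + 2 × 390.81/3 ≈ 529.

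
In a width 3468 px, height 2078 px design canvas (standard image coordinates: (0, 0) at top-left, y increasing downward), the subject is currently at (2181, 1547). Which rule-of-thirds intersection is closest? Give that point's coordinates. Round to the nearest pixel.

Third lines: x ∈ {1156, 2312}, y ∈ {693, 1385}.
2181 is closer to x = 2312; 1547 is closer to y = 1385.
So the nearest intersection is the lower-right power point.

(2312, 1385)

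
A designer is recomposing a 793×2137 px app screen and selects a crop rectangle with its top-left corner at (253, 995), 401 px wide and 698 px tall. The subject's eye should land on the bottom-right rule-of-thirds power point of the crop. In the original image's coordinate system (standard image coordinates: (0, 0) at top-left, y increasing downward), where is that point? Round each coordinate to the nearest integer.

(520, 1460)

One third of the crop width 401 is 133.67 px.
One third of the crop height 698 is 232.67 px.
The bottom-right point is two-thirds across and two-thirds down within the crop:
x = 253 + 2 × 133.67 ≈ 520; y = 995 + 2 × 232.67 ≈ 1460.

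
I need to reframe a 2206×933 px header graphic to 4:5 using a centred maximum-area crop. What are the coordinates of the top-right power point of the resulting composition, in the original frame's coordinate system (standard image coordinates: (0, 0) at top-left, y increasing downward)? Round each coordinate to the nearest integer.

2206/933 > 4/5, so the 4:5 crop keeps the full height 933 and trims width to 933 × 4/5 = 746.40 px.
Left offset = (2206 − 746.40)/2 = 729.80 px; top offset = 0.
Top-right is two-thirds across and one-third down within the crop:
x = 729.80 + 2 × 746.40/3 ≈ 1227; y = 0.00 + 1 × 933.00/3 ≈ 311.

(1227, 311)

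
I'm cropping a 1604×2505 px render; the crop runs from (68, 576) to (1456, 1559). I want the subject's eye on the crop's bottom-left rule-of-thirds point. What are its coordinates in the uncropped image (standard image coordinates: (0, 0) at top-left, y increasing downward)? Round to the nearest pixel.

x = 531 px, y = 1231 px

Crop width = 1456 − 68 = 1388 px; one third is 462.67 px.
Crop height = 1559 − 576 = 983 px; one third is 327.67 px.
The bottom-left point is one-third across and two-thirds down within the crop:
x = 68 + 1 × 462.67 ≈ 531; y = 576 + 2 × 327.67 ≈ 1231.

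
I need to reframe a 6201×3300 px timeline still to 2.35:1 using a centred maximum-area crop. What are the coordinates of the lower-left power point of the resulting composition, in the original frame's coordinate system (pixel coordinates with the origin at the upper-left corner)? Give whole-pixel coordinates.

(2067, 2090)

6201/3300 < 2.35/1, so the 2.35:1 crop keeps the full width 6201 and trims height to 6201 × 1/2.35 = 2638.72 px.
Top offset = (3300 − 2638.72)/2 = 330.64 px; left offset = 0.
Lower-left is one-third across and two-thirds down within the crop:
x = 0.00 + 1 × 6201.00/3 ≈ 2067; y = 330.64 + 2 × 2638.72/3 ≈ 2090.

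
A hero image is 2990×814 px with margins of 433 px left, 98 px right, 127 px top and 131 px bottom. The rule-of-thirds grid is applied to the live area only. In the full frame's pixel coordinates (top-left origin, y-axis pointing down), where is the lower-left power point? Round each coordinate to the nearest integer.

Content width = 2990 − 433 − 98 = 2459 px; content height = 814 − 127 − 131 = 556 px.
Lower-left is one-third across and two-thirds down within the live area.
x = 433 + 1 × 2459/3 = 433 + 819.67 ≈ 1253
y = 127 + 2 × 556/3 = 127 + 370.67 ≈ 498

x = 1253 px, y = 498 px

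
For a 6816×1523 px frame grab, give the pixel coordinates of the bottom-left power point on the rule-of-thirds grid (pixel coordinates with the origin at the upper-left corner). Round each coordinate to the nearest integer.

The bottom-left point sits one-third of the way across and two-thirds of the way down.
x = 1 × 6816/3 ≈ 2272; y = 2 × 1523/3 ≈ 1015.

(2272, 1015)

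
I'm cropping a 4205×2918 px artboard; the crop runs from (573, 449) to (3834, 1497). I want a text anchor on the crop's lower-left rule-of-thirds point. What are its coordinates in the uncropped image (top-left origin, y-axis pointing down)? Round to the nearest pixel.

x = 1660 px, y = 1148 px

Crop width = 3834 − 573 = 3261 px; one third is 1087.00 px.
Crop height = 1497 − 449 = 1048 px; one third is 349.33 px.
The lower-left point is one-third across and two-thirds down within the crop:
x = 573 + 1 × 1087.00 ≈ 1660; y = 449 + 2 × 349.33 ≈ 1148.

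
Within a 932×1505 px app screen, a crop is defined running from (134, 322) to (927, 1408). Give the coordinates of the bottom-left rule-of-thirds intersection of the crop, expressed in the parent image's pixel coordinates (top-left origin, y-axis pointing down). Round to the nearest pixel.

Crop width = 927 − 134 = 793 px; one third is 264.33 px.
Crop height = 1408 − 322 = 1086 px; one third is 362.00 px.
The bottom-left point is one-third across and two-thirds down within the crop:
x = 134 + 1 × 264.33 ≈ 398; y = 322 + 2 × 362.00 ≈ 1046.

(398, 1046)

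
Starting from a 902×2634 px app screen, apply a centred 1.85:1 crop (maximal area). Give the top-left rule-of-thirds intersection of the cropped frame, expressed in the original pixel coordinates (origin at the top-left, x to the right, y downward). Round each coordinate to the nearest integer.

(301, 1236)

902/2634 < 1.85/1, so the 1.85:1 crop keeps the full width 902 and trims height to 902 × 1/1.85 = 487.57 px.
Top offset = (2634 − 487.57)/2 = 1073.22 px; left offset = 0.
Top-left is one-third across and one-third down within the crop:
x = 0.00 + 1 × 902.00/3 ≈ 301; y = 1073.22 + 1 × 487.57/3 ≈ 1236.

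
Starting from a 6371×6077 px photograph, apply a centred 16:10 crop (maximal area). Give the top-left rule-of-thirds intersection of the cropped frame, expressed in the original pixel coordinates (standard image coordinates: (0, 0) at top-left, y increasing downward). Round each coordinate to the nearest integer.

6371/6077 < 16/10, so the 16:10 crop keeps the full width 6371 and trims height to 6371 × 10/16 = 3981.88 px.
Top offset = (6077 − 3981.88)/2 = 1047.56 px; left offset = 0.
Top-left is one-third across and one-third down within the crop:
x = 0.00 + 1 × 6371.00/3 ≈ 2124; y = 1047.56 + 1 × 3981.88/3 ≈ 2375.

(2124, 2375)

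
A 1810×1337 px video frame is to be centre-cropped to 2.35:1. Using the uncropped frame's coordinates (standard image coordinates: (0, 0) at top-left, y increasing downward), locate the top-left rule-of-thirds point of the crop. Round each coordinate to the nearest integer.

1810/1337 < 2.35/1, so the 2.35:1 crop keeps the full width 1810 and trims height to 1810 × 1/2.35 = 770.21 px.
Top offset = (1337 − 770.21)/2 = 283.39 px; left offset = 0.
Top-left is one-third across and one-third down within the crop:
x = 0.00 + 1 × 1810.00/3 ≈ 603; y = 283.39 + 1 × 770.21/3 ≈ 540.

(603, 540)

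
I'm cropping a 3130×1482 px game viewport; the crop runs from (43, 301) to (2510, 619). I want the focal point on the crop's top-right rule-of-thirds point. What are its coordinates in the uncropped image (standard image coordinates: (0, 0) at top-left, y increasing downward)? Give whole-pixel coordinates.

x = 1688 px, y = 407 px

Crop width = 2510 − 43 = 2467 px; one third is 822.33 px.
Crop height = 619 − 301 = 318 px; one third is 106.00 px.
The top-right point is two-thirds across and one-third down within the crop:
x = 43 + 2 × 822.33 ≈ 1688; y = 301 + 1 × 106.00 ≈ 407.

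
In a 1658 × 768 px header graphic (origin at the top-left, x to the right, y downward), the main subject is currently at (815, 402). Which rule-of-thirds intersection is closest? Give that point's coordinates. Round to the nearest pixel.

Third lines: x ∈ {553, 1105}, y ∈ {256, 512}.
815 is closer to x = 553; 402 is closer to y = 512.
So the nearest intersection is the lower-left power point.

x = 553 px, y = 512 px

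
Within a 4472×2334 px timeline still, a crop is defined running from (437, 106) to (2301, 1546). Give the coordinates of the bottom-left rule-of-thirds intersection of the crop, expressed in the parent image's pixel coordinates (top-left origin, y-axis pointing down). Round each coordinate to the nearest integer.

Crop width = 2301 − 437 = 1864 px; one third is 621.33 px.
Crop height = 1546 − 106 = 1440 px; one third is 480.00 px.
The bottom-left point is one-third across and two-thirds down within the crop:
x = 437 + 1 × 621.33 ≈ 1058; y = 106 + 2 × 480.00 ≈ 1066.

(1058, 1066)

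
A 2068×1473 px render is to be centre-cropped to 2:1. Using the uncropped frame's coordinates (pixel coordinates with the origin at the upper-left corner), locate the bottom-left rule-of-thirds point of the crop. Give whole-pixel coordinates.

2068/1473 < 2/1, so the 2:1 crop keeps the full width 2068 and trims height to 2068 × 1/2 = 1034.00 px.
Top offset = (1473 − 1034.00)/2 = 219.50 px; left offset = 0.
Bottom-left is one-third across and two-thirds down within the crop:
x = 0.00 + 1 × 2068.00/3 ≈ 689; y = 219.50 + 2 × 1034.00/3 ≈ 909.

(689, 909)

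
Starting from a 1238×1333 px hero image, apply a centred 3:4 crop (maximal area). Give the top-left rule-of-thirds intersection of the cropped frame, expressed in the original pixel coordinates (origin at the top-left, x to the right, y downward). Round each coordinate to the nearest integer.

x = 452 px, y = 444 px

1238/1333 > 3/4, so the 3:4 crop keeps the full height 1333 and trims width to 1333 × 3/4 = 999.75 px.
Left offset = (1238 − 999.75)/2 = 119.12 px; top offset = 0.
Top-left is one-third across and one-third down within the crop:
x = 119.12 + 1 × 999.75/3 ≈ 452; y = 0.00 + 1 × 1333.00/3 ≈ 444.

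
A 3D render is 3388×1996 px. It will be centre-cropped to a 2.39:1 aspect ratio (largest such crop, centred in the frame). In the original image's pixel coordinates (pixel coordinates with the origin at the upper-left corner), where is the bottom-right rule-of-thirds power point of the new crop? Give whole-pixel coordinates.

3388/1996 < 2.39/1, so the 2.39:1 crop keeps the full width 3388 and trims height to 3388 × 1/2.39 = 1417.57 px.
Top offset = (1996 − 1417.57)/2 = 289.21 px; left offset = 0.
Bottom-right is two-thirds across and two-thirds down within the crop:
x = 0.00 + 2 × 3388.00/3 ≈ 2259; y = 289.21 + 2 × 1417.57/3 ≈ 1234.

(2259, 1234)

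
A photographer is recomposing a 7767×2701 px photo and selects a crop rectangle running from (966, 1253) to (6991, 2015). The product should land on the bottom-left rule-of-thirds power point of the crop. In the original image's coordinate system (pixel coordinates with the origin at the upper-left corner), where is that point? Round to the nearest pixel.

x = 2974 px, y = 1761 px

Crop width = 6991 − 966 = 6025 px; one third is 2008.33 px.
Crop height = 2015 − 1253 = 762 px; one third is 254.00 px.
The bottom-left point is one-third across and two-thirds down within the crop:
x = 966 + 1 × 2008.33 ≈ 2974; y = 1253 + 2 × 254.00 ≈ 1761.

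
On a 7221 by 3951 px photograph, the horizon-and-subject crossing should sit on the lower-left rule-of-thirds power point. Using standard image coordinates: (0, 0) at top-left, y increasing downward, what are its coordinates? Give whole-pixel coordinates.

(2407, 2634)

The lower-left point sits one-third of the way across and two-thirds of the way down.
x = 1 × 7221/3 ≈ 2407; y = 2 × 3951/3 ≈ 2634.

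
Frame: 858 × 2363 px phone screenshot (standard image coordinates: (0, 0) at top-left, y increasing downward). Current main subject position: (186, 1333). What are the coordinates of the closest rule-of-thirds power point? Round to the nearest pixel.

Third lines: x ∈ {286, 572}, y ∈ {788, 1575}.
186 is closer to x = 286; 1333 is closer to y = 1575.
So the nearest intersection is the lower-left power point.

x = 286 px, y = 1575 px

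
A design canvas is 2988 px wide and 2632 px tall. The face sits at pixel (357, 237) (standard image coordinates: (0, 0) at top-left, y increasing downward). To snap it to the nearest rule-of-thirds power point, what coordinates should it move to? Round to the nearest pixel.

(996, 877)

Third lines: x ∈ {996, 1992}, y ∈ {877, 1755}.
357 is closer to x = 996; 237 is closer to y = 877.
So the nearest intersection is the upper-left power point.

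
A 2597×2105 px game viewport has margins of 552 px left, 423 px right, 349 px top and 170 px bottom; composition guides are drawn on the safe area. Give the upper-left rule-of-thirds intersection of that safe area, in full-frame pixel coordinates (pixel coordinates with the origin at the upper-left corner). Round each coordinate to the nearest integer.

Content width = 2597 − 552 − 423 = 1622 px; content height = 2105 − 349 − 170 = 1586 px.
Upper-left is one-third across and one-third down within the safe area.
x = 552 + 1 × 1622/3 = 552 + 540.67 ≈ 1093
y = 349 + 1 × 1586/3 = 349 + 528.67 ≈ 878

x = 1093 px, y = 878 px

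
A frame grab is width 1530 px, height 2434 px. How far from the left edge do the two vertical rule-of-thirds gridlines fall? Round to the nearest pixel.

x = 510 px and x = 1020 px

1530 / 3 = 510, so the vertical lines sit at one and two thirds of 1530.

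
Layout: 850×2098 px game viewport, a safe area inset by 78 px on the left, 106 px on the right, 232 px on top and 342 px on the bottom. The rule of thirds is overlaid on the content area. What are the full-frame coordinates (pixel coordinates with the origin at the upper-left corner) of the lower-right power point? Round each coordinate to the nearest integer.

Content width = 850 − 78 − 106 = 666 px; content height = 2098 − 232 − 342 = 1524 px.
Lower-right is two-thirds across and two-thirds down within the content area.
x = 78 + 2 × 666/3 = 78 + 444.00 ≈ 522
y = 232 + 2 × 1524/3 = 232 + 1016.00 ≈ 1248

(522, 1248)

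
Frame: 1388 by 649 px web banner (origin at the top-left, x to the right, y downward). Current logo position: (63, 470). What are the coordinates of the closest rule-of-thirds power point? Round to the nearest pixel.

x = 463 px, y = 433 px

Third lines: x ∈ {463, 925}, y ∈ {216, 433}.
63 is closer to x = 463; 470 is closer to y = 433.
So the nearest intersection is the lower-left power point.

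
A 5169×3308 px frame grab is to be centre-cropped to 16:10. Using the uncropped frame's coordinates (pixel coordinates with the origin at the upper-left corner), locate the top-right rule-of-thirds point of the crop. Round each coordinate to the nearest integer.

(3446, 1116)

5169/3308 < 16/10, so the 16:10 crop keeps the full width 5169 and trims height to 5169 × 10/16 = 3230.62 px.
Top offset = (3308 − 3230.62)/2 = 38.69 px; left offset = 0.
Top-right is two-thirds across and one-third down within the crop:
x = 0.00 + 2 × 5169.00/3 ≈ 3446; y = 38.69 + 1 × 3230.62/3 ≈ 1116.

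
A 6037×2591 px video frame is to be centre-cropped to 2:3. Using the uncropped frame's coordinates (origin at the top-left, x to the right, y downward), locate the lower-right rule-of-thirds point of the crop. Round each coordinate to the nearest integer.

x = 3306 px, y = 1727 px

6037/2591 > 2/3, so the 2:3 crop keeps the full height 2591 and trims width to 2591 × 2/3 = 1727.33 px.
Left offset = (6037 − 1727.33)/2 = 2154.83 px; top offset = 0.
Lower-right is two-thirds across and two-thirds down within the crop:
x = 2154.83 + 2 × 1727.33/3 ≈ 3306; y = 0.00 + 2 × 2591.00/3 ≈ 1727.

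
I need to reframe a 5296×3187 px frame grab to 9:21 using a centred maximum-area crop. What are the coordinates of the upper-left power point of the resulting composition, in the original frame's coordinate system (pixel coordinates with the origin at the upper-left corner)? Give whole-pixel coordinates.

5296/3187 > 9/21, so the 9:21 crop keeps the full height 3187 and trims width to 3187 × 9/21 = 1365.86 px.
Left offset = (5296 − 1365.86)/2 = 1965.07 px; top offset = 0.
Upper-left is one-third across and one-third down within the crop:
x = 1965.07 + 1 × 1365.86/3 ≈ 2420; y = 0.00 + 1 × 3187.00/3 ≈ 1062.

x = 2420 px, y = 1062 px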